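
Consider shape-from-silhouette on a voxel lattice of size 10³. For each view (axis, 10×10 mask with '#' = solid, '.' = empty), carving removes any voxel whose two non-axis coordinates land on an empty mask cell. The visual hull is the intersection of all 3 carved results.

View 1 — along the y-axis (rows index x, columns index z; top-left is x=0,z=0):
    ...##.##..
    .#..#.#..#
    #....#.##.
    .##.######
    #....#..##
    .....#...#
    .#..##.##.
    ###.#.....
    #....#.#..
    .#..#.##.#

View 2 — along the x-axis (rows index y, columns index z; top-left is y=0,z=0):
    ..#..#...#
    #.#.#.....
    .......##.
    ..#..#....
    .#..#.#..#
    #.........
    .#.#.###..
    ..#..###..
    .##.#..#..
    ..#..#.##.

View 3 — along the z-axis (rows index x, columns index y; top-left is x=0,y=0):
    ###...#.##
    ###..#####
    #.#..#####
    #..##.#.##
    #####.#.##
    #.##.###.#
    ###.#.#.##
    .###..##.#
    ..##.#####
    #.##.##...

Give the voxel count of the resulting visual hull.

|visual hull| = 100

before carving: 1000 voxels (10×10×10)
V1 y: intersect with XZ mask (43 set) -- 430 left
V2 x: intersect with YZ mask (32 set) -- 144 left
V3 z: intersect with XY mask (67 set) -- 100 left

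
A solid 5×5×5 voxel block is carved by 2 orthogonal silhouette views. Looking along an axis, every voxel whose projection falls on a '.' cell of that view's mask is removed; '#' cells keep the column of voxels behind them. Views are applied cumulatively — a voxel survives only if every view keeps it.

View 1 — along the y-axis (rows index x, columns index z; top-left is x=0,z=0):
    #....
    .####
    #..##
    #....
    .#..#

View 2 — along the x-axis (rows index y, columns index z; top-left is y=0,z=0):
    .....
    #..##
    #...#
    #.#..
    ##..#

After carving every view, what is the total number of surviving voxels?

full grid |V| = 125
after view 1 [y-axis, 11 of 25 cells solid] → remaining = 55
after view 2 [x-axis, 10 of 25 cells solid] → remaining = 26

|visual hull| = 26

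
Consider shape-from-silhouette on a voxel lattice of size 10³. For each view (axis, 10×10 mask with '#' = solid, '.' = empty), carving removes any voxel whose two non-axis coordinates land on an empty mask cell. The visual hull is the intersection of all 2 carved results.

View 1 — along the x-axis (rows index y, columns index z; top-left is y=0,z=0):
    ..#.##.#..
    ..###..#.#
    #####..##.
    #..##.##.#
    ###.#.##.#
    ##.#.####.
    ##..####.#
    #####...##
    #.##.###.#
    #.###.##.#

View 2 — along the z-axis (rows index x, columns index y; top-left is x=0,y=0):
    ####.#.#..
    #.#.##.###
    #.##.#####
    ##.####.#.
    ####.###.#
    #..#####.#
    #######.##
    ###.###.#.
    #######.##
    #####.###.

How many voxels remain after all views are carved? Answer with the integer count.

remaining voxels: 480

start: 10×10×10 = 1000 voxels
carve view 1 (along x, YZ-mask fill 64/100): 640 voxels remain
carve view 2 (along z, XY-mask fill 76/100): 480 voxels remain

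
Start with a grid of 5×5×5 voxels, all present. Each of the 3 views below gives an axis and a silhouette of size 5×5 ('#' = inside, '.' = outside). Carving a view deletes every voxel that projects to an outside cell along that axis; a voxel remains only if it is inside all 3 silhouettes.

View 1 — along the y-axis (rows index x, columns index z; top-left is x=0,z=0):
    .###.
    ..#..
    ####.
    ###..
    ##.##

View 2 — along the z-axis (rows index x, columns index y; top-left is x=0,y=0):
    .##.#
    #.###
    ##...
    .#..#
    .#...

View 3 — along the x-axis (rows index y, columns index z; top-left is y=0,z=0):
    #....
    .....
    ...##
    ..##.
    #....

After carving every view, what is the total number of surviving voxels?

initial block: 5^3 = 125
[1] y-view keeps 15 columns → grid now 75
[2] z-view keeps 12 columns → grid now 31
[3] x-view keeps 6 columns → grid now 4

voxel count = 4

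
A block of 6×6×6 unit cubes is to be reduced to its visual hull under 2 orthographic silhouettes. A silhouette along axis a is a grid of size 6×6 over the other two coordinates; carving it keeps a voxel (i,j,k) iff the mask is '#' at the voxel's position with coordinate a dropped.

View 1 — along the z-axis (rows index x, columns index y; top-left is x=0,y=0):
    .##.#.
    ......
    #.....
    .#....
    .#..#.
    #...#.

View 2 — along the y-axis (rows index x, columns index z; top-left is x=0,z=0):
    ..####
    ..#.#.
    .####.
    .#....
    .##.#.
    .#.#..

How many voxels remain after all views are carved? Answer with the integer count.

remaining voxels: 27

before carving: 216 voxels (6×6×6)
  1. axis=2 (XY plane), |mask|=9  ⇒  voxels=54
  2. axis=1 (XZ plane), |mask|=16  ⇒  voxels=27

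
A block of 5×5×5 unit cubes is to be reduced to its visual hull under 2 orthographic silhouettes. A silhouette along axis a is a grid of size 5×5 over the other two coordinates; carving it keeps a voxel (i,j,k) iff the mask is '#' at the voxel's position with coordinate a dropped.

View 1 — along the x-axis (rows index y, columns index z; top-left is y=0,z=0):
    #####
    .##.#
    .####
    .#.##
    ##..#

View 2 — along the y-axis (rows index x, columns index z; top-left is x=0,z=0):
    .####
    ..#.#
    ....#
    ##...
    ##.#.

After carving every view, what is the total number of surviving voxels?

start: 5×5×5 = 125 voxels
  1. axis=0 (YZ plane), |mask|=18  ⇒  voxels=90
  2. axis=1 (XZ plane), |mask|=12  ⇒  voxels=46

|visual hull| = 46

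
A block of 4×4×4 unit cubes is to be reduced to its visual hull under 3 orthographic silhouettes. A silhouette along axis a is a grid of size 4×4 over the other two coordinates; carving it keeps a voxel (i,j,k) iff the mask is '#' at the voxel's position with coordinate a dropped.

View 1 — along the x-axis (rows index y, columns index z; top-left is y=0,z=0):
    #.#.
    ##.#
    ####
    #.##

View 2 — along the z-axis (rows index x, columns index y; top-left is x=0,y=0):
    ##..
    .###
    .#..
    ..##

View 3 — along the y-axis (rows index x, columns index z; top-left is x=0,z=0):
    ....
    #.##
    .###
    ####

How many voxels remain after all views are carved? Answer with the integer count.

before carving: 64 voxels (4×4×4)
carve view 1 (along x, YZ-mask fill 12/16): 48 voxels remain
carve view 2 (along z, XY-mask fill 8/16): 25 voxels remain
carve view 3 (along y, XZ-mask fill 10/16): 17 voxels remain

remaining voxels: 17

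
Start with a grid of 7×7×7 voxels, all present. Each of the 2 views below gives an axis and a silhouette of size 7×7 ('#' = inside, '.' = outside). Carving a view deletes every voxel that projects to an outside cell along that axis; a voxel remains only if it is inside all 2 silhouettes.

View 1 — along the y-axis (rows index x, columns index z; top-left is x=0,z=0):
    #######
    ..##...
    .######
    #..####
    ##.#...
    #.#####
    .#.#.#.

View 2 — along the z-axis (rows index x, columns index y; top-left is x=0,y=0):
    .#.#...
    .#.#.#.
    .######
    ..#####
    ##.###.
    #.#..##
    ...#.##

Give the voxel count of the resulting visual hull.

|visual hull| = 129

full grid |V| = 343
  1. axis=1 (XZ plane), |mask|=32  ⇒  voxels=224
  2. axis=2 (XY plane), |mask|=28  ⇒  voxels=129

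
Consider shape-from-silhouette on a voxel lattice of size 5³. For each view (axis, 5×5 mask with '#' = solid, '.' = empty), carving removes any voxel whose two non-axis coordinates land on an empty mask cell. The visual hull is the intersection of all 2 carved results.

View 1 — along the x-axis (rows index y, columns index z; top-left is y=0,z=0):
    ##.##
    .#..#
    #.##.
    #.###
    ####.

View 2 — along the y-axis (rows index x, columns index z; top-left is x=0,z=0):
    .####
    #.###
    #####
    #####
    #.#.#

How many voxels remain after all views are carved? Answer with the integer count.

initial block: 5^3 = 125
after view 1 [x-axis, 17 of 25 cells solid] → remaining = 85
after view 2 [y-axis, 21 of 25 cells solid] → remaining = 71

|visual hull| = 71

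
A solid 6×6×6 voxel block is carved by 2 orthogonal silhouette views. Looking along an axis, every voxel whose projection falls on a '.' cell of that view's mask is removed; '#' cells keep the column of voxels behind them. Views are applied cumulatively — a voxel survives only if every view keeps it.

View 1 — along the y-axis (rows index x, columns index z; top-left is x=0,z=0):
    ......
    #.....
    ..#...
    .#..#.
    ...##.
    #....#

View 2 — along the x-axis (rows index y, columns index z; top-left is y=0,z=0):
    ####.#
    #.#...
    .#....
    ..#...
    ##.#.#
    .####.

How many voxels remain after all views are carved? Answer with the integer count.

start: 6×6×6 = 216 voxels
V1 y: intersect with XZ mask (8 set) -- 48 left
V2 x: intersect with YZ mask (17 set) -- 21 left

|visual hull| = 21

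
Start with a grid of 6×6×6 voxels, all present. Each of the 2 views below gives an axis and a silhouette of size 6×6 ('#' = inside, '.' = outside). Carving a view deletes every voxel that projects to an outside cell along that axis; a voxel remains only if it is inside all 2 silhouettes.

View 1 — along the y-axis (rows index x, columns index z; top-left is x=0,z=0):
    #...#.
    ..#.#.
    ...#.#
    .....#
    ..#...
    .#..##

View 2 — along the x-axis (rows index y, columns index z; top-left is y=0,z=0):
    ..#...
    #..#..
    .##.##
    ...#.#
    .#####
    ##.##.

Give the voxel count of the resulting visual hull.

full grid |V| = 216
step 1: project along y, AND mask (11/36) → |grid| = 66
step 2: project along x, AND mask (18/36) → |grid| = 33

33 voxels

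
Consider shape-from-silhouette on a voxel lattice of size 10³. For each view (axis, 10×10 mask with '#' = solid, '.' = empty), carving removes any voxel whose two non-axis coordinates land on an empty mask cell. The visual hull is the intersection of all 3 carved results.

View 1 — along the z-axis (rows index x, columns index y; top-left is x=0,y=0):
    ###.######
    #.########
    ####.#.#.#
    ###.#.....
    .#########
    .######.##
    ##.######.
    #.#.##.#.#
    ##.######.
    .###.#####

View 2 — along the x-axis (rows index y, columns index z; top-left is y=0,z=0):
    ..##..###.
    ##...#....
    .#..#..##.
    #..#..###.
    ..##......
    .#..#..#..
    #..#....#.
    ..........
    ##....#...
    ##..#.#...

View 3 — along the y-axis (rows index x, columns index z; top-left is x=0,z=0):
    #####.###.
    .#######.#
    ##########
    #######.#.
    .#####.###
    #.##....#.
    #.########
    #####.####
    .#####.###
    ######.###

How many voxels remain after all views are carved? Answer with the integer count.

initial block: 10^3 = 1000
after view 1 [z-axis, 76 of 100 cells solid] → remaining = 760
after view 2 [x-axis, 32 of 100 cells solid] → remaining = 239
after view 3 [y-axis, 81 of 100 cells solid] → remaining = 192

remaining voxels: 192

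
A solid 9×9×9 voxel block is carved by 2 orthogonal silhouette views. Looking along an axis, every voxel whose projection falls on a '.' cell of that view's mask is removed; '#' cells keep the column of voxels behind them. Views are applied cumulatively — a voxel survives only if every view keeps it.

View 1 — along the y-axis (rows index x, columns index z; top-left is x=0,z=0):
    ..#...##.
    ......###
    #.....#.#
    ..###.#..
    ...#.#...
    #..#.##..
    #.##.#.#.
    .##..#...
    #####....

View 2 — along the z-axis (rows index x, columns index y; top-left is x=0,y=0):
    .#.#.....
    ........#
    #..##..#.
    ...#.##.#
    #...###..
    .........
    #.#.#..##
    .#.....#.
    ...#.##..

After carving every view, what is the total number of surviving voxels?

initial block: 9^3 = 729
  1. axis=1 (XZ plane), |mask|=32  ⇒  voxels=288
  2. axis=2 (XY plane), |mask|=25  ⇒  voxels=91

|visual hull| = 91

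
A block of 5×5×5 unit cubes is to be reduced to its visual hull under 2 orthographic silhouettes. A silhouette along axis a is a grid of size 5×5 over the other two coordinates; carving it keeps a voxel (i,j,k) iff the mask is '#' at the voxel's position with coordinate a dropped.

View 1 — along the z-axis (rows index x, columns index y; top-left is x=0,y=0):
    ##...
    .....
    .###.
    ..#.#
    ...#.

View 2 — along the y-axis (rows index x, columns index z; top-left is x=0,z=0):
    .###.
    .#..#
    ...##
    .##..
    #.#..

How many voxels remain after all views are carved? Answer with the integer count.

before carving: 125 voxels (5×5×5)
[1] z-view keeps 8 columns → grid now 40
[2] y-view keeps 11 columns → grid now 18

18 voxels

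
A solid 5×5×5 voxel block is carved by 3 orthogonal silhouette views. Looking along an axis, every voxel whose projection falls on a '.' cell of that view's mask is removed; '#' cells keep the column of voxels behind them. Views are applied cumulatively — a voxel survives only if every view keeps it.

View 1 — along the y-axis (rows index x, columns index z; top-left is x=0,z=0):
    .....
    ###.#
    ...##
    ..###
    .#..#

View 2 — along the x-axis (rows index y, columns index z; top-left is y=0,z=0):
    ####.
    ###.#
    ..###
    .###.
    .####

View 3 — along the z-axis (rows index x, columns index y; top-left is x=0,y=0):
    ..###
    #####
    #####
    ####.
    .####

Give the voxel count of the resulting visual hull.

36 voxels

full grid |V| = 125
after view 1 [y-axis, 11 of 25 cells solid] → remaining = 55
after view 2 [x-axis, 18 of 25 cells solid] → remaining = 40
after view 3 [z-axis, 21 of 25 cells solid] → remaining = 36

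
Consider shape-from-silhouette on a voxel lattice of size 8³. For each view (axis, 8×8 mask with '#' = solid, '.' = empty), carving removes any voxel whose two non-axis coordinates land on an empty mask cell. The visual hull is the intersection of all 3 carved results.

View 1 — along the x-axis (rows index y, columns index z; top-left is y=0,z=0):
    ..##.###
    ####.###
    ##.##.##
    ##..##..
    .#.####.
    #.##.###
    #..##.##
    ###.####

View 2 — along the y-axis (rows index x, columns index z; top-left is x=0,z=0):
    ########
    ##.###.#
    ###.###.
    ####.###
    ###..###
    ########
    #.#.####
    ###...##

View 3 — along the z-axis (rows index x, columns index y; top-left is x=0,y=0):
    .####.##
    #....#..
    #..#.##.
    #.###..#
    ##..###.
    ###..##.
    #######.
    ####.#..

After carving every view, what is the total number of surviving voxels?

voxel count = 174

initial block: 8^3 = 512
step 1: project along x, AND mask (45/64) → |grid| = 360
step 2: project along y, AND mask (52/64) → |grid| = 293
step 3: project along z, AND mask (39/64) → |grid| = 174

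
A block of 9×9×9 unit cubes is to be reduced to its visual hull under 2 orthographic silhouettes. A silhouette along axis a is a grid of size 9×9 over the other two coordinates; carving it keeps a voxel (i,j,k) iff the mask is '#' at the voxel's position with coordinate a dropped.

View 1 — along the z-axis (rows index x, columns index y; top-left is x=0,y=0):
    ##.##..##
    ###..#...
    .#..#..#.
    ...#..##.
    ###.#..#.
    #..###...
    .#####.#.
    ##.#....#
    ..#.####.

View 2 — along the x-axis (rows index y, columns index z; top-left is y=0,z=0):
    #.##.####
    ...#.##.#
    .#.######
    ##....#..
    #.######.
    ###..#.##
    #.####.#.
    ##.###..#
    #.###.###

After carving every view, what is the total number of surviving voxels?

start: 9×9×9 = 729 voxels
step 1: project along z, AND mask (40/81) → |grid| = 360
step 2: project along x, AND mask (53/81) → |grid| = 230

voxel count = 230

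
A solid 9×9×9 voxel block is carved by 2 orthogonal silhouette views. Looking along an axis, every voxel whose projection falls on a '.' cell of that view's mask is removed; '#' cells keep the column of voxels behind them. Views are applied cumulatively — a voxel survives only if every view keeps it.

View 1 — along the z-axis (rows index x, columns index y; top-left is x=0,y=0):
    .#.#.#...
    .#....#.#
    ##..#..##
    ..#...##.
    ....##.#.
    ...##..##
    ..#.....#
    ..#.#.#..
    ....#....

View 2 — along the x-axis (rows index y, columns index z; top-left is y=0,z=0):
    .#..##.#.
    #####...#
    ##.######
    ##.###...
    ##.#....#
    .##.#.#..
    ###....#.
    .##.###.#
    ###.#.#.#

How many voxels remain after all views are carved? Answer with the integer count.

remaining voxels: 144

before carving: 729 voxels (9×9×9)
after view 1 [z-axis, 27 of 81 cells solid] → remaining = 243
after view 2 [x-axis, 47 of 81 cells solid] → remaining = 144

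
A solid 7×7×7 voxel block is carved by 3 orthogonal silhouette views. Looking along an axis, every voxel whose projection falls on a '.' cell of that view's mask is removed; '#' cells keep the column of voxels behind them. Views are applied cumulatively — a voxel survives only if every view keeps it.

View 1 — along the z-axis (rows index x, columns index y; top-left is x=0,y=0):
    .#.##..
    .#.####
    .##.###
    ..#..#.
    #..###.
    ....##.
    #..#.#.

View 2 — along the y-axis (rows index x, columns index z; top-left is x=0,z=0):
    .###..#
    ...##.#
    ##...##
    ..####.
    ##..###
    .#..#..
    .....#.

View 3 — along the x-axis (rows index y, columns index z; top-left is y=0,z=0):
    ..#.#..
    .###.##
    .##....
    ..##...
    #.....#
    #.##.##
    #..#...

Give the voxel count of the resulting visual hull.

|visual hull| = 35

before carving: 343 voxels (7×7×7)
[1] z-view keeps 24 columns → grid now 168
[2] y-view keeps 23 columns → grid now 82
[3] x-view keeps 20 columns → grid now 35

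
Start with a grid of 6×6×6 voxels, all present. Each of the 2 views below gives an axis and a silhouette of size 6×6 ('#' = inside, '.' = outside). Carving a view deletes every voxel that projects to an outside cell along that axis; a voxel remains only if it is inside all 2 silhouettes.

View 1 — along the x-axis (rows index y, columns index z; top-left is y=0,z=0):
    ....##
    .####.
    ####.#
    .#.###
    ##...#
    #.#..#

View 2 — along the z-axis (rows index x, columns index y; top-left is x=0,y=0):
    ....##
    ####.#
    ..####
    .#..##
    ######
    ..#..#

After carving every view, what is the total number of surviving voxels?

initial block: 6^3 = 216
carve view 1 (along x, YZ-mask fill 21/36): 126 voxels remain
carve view 2 (along z, XY-mask fill 22/36): 78 voxels remain

78 voxels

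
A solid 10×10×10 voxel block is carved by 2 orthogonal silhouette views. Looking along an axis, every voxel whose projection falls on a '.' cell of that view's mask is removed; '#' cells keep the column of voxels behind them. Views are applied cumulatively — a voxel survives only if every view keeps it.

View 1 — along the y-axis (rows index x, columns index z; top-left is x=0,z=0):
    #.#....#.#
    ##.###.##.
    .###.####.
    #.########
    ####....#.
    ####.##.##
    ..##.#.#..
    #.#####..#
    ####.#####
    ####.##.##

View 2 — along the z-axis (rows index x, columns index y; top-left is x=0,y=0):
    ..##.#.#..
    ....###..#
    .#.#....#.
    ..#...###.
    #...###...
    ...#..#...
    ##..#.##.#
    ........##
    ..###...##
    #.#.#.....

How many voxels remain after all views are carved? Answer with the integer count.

voxel count = 244

before carving: 1000 voxels (10×10×10)
  1. axis=1 (XZ plane), |mask|=68  ⇒  voxels=680
  2. axis=2 (XY plane), |mask|=37  ⇒  voxels=244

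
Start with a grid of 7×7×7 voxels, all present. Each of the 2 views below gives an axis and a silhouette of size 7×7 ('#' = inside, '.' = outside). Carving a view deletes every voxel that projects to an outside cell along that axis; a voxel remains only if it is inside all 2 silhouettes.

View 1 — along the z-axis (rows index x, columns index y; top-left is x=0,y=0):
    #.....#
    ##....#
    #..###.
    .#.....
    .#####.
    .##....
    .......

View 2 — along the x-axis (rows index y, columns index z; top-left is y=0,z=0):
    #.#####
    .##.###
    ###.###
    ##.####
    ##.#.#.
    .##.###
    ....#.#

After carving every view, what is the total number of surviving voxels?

|visual hull| = 84

start: 7×7×7 = 343 voxels
after view 1 [z-axis, 17 of 49 cells solid] → remaining = 119
after view 2 [x-axis, 34 of 49 cells solid] → remaining = 84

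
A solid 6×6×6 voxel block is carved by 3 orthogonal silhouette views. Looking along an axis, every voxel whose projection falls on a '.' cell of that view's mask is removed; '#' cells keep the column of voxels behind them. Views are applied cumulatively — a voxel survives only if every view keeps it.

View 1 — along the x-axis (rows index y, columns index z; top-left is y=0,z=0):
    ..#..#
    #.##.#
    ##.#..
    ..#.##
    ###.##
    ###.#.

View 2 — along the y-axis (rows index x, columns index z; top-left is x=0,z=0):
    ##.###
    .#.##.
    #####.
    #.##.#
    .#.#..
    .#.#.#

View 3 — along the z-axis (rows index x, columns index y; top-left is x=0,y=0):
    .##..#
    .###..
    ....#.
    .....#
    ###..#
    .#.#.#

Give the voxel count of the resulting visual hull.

|visual hull| = 27

before carving: 216 voxels (6×6×6)
  1. axis=0 (YZ plane), |mask|=21  ⇒  voxels=126
  2. axis=1 (XZ plane), |mask|=22  ⇒  voxels=70
  3. axis=2 (XY plane), |mask|=15  ⇒  voxels=27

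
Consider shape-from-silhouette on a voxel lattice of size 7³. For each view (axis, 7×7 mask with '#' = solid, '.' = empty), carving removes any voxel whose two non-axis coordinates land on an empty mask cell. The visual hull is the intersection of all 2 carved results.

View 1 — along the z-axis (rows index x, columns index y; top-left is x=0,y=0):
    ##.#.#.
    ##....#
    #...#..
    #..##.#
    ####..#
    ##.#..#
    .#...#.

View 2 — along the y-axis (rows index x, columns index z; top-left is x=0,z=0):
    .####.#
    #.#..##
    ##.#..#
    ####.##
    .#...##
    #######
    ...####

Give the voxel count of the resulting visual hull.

|visual hull| = 115

before carving: 343 voxels (7×7×7)
carve view 1 (along z, XY-mask fill 24/49): 168 voxels remain
carve view 2 (along y, XZ-mask fill 33/49): 115 voxels remain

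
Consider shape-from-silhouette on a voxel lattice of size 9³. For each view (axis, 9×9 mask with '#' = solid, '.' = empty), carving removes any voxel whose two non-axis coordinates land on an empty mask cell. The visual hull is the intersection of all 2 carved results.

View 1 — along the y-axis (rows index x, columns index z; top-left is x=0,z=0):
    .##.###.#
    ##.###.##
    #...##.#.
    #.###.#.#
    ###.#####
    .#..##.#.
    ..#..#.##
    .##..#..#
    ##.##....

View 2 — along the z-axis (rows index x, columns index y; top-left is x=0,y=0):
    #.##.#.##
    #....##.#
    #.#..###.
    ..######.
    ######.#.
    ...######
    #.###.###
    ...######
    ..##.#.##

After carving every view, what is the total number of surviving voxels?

before carving: 729 voxels (9×9×9)
[1] y-view keeps 47 columns → grid now 423
[2] z-view keeps 52 columns → grid now 272

|visual hull| = 272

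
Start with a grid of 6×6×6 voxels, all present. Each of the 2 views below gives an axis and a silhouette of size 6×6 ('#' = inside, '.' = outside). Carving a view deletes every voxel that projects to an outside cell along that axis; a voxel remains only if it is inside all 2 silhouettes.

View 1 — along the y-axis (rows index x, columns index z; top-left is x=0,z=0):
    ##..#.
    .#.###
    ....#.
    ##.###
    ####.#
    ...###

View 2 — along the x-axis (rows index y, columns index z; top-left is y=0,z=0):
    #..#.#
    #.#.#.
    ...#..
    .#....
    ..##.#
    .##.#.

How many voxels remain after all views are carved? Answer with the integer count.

voxel count = 47

full grid |V| = 216
after view 1 [y-axis, 21 of 36 cells solid] → remaining = 126
after view 2 [x-axis, 14 of 36 cells solid] → remaining = 47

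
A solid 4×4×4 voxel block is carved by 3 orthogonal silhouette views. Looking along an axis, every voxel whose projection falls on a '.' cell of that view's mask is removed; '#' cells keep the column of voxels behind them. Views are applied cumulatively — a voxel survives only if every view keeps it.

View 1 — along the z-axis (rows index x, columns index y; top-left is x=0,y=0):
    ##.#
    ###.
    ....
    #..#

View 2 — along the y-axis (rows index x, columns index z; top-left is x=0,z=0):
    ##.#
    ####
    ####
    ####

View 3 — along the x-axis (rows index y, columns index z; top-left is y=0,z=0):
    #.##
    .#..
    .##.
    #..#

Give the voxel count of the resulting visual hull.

before carving: 64 voxels (4×4×4)
carve view 1 (along z, XY-mask fill 8/16): 32 voxels remain
carve view 2 (along y, XZ-mask fill 15/16): 29 voxels remain
carve view 3 (along x, YZ-mask fill 8/16): 16 voxels remain

16 voxels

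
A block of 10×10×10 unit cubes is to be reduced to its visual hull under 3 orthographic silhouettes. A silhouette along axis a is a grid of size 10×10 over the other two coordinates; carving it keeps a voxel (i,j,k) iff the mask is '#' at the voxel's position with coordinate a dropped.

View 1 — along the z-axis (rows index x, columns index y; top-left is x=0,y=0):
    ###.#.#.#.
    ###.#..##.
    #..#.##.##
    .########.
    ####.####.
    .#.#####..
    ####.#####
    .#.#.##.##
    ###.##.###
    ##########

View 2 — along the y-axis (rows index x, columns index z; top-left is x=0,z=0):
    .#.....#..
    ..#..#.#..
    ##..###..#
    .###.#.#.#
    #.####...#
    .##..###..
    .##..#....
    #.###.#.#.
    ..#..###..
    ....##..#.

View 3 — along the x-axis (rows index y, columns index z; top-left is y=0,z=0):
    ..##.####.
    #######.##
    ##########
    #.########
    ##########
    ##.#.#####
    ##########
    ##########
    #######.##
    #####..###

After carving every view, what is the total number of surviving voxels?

voxel count = 277

initial block: 10^3 = 1000
step 1: project along z, AND mask (73/100) → |grid| = 730
step 2: project along y, AND mask (44/100) → |grid| = 317
step 3: project along x, AND mask (89/100) → |grid| = 277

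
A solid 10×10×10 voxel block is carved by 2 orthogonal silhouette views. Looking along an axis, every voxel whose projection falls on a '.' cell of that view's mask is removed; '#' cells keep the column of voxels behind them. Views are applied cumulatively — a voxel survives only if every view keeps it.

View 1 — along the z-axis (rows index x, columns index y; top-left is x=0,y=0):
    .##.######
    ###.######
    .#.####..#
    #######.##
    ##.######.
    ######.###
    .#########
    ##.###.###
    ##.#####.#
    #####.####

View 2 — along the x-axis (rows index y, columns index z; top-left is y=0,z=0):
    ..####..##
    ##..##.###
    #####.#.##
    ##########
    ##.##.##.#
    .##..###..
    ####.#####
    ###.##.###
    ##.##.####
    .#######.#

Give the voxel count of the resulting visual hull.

before carving: 1000 voxels (10×10×10)
carve view 1 (along z, XY-mask fill 83/100): 830 voxels remain
carve view 2 (along x, YZ-mask fill 76/100): 627 voxels remain

|visual hull| = 627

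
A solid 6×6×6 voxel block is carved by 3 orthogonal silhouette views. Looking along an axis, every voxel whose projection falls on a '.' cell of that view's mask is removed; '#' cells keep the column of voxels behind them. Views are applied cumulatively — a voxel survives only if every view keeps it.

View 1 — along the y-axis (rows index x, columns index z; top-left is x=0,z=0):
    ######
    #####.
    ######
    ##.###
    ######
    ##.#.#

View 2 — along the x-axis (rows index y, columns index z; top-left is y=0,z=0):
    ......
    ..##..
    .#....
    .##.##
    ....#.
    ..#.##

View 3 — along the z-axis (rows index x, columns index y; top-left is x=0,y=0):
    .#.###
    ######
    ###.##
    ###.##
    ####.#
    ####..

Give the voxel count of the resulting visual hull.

full grid |V| = 216
[1] y-view keeps 32 columns → grid now 192
[2] x-view keeps 11 columns → grid now 55
[3] z-view keeps 29 columns → grid now 45

voxel count = 45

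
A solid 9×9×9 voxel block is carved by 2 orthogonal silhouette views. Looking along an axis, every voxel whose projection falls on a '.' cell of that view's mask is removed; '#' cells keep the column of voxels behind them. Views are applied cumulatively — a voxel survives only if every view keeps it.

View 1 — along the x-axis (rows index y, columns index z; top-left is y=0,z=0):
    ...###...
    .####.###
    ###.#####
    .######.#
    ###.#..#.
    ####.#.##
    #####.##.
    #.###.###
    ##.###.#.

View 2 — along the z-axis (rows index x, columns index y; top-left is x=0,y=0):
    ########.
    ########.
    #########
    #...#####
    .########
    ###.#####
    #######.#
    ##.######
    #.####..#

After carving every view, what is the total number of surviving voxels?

433 voxels

start: 9×9×9 = 729 voxels
after view 1 [x-axis, 57 of 81 cells solid] → remaining = 513
after view 2 [z-axis, 69 of 81 cells solid] → remaining = 433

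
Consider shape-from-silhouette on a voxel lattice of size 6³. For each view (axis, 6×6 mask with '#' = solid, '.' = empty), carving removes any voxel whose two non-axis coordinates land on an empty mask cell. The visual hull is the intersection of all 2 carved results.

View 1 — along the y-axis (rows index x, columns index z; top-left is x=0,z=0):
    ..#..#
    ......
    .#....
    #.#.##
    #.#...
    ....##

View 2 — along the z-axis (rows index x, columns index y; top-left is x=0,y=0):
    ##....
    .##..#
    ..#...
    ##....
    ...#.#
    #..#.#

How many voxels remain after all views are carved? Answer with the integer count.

voxel count = 23

initial block: 6^3 = 216
step 1: project along y, AND mask (11/36) → |grid| = 66
step 2: project along z, AND mask (13/36) → |grid| = 23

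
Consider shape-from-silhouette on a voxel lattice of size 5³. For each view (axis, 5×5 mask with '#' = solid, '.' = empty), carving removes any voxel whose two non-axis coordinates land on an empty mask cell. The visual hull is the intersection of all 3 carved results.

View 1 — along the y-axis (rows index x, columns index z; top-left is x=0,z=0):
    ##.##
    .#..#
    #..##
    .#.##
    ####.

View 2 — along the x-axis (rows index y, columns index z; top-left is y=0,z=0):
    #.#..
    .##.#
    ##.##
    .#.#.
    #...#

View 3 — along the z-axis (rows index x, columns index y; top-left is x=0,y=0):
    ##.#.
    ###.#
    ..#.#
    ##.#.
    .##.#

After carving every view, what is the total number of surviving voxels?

remaining voxels: 25

start: 5×5×5 = 125 voxels
carve view 1 (along y, XZ-mask fill 16/25): 80 voxels remain
carve view 2 (along x, YZ-mask fill 13/25): 43 voxels remain
carve view 3 (along z, XY-mask fill 15/25): 25 voxels remain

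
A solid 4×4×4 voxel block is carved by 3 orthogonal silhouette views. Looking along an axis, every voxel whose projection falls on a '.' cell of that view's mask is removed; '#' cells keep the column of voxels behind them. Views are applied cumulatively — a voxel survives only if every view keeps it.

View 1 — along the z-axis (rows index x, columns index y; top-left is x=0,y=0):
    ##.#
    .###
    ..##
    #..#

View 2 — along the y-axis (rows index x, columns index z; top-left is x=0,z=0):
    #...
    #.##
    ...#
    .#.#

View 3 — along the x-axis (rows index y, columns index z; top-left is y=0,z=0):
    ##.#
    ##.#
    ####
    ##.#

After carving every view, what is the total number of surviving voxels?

initial block: 4^3 = 64
carve view 1 (along z, XY-mask fill 10/16): 40 voxels remain
carve view 2 (along y, XZ-mask fill 7/16): 18 voxels remain
carve view 3 (along x, YZ-mask fill 13/16): 16 voxels remain

voxel count = 16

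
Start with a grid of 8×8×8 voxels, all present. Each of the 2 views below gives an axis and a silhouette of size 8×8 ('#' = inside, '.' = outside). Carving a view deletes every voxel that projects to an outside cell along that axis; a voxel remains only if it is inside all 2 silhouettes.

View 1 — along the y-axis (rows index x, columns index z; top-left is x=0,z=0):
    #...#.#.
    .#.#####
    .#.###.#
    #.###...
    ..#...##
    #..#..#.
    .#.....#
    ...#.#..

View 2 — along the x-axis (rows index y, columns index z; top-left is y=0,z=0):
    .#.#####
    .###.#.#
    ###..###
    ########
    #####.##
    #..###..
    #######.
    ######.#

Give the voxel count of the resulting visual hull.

175 voxels

initial block: 8^3 = 512
carve view 1 (along y, XZ-mask fill 28/64): 224 voxels remain
carve view 2 (along x, YZ-mask fill 50/64): 175 voxels remain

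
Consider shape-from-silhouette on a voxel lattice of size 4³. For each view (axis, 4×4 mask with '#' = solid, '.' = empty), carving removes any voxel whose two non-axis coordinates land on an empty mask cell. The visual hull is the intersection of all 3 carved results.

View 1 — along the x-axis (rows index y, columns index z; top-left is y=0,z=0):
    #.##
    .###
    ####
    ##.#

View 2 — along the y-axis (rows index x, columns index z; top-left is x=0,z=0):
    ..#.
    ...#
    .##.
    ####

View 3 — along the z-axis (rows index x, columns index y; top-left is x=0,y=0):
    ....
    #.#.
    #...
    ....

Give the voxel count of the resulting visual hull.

full grid |V| = 64
carve view 1 (along x, YZ-mask fill 13/16): 52 voxels remain
carve view 2 (along y, XZ-mask fill 8/16): 26 voxels remain
carve view 3 (along z, XY-mask fill 3/16): 3 voxels remain

voxel count = 3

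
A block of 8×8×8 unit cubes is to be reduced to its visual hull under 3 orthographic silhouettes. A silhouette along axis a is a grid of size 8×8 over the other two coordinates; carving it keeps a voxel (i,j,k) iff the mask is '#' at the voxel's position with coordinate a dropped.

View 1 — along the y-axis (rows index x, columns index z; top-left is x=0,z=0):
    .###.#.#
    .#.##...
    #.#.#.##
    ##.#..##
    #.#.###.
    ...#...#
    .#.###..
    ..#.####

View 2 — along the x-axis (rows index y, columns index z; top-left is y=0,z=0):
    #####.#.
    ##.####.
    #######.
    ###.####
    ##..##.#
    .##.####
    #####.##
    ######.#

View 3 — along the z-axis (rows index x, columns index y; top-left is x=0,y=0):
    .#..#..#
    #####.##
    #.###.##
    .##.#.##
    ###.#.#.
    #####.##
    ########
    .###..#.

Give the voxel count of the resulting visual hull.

remaining voxels: 147

start: 8×8×8 = 512 voxels
[1] y-view keeps 34 columns → grid now 272
[2] x-view keeps 51 columns → grid now 215
[3] z-view keeps 45 columns → grid now 147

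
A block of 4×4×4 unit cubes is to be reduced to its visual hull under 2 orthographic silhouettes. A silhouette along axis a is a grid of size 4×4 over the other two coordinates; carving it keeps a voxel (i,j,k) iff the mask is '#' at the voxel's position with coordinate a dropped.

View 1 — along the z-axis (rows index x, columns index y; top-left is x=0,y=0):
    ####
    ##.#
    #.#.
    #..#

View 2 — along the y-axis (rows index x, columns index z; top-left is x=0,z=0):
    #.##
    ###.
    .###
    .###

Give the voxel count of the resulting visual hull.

voxel count = 33

full grid |V| = 64
step 1: project along z, AND mask (11/16) → |grid| = 44
step 2: project along y, AND mask (12/16) → |grid| = 33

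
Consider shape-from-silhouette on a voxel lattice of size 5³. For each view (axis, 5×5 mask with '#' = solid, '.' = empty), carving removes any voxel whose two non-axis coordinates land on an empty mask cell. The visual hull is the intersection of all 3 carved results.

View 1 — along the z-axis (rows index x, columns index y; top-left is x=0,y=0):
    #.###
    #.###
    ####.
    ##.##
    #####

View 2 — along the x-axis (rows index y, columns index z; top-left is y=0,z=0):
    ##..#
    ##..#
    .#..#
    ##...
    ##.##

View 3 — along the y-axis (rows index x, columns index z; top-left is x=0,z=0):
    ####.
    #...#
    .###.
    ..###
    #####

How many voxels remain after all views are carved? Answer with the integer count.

before carving: 125 voxels (5×5×5)
[1] z-view keeps 21 columns → grid now 105
[2] x-view keeps 14 columns → grid now 58
[3] y-view keeps 17 columns → grid now 36

remaining voxels: 36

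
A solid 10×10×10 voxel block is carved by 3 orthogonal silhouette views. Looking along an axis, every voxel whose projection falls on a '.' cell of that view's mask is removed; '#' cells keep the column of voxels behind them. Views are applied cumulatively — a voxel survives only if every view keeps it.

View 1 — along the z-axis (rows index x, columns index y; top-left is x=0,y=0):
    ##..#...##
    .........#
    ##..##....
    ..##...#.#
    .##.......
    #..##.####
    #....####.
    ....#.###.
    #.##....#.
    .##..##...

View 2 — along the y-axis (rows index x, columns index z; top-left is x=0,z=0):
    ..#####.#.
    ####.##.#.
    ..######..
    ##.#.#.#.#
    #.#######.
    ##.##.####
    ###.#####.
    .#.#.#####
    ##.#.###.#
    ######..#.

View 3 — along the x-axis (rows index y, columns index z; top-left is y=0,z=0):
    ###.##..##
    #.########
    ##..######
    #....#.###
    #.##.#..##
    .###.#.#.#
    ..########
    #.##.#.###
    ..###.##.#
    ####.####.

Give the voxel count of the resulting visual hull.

remaining voxels: 196

initial block: 10^3 = 1000
V1 z: intersect with XY mask (40 set) -- 400 left
V2 y: intersect with XZ mask (70 set) -- 281 left
V3 x: intersect with YZ mask (70 set) -- 196 left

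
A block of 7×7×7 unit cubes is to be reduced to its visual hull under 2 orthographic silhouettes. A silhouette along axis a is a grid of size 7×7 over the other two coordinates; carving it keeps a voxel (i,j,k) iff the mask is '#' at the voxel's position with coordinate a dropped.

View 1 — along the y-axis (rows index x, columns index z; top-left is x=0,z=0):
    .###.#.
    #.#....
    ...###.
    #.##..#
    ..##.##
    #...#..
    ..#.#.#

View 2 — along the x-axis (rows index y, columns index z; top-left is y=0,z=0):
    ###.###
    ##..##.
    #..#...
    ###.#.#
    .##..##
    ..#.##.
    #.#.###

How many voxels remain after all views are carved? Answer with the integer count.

start: 7×7×7 = 343 voxels
carve view 1 (along y, XZ-mask fill 22/49): 154 voxels remain
carve view 2 (along x, YZ-mask fill 29/49): 90 voxels remain

voxel count = 90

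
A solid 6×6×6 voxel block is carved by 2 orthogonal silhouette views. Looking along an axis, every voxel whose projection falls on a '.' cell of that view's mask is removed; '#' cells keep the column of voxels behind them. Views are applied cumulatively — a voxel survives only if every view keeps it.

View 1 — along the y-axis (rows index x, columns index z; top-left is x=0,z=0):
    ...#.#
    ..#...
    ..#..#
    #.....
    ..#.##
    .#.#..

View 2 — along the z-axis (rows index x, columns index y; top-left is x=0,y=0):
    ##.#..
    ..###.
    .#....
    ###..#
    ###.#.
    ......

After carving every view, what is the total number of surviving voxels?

voxel count = 27

start: 6×6×6 = 216 voxels
after view 1 [y-axis, 11 of 36 cells solid] → remaining = 66
after view 2 [z-axis, 15 of 36 cells solid] → remaining = 27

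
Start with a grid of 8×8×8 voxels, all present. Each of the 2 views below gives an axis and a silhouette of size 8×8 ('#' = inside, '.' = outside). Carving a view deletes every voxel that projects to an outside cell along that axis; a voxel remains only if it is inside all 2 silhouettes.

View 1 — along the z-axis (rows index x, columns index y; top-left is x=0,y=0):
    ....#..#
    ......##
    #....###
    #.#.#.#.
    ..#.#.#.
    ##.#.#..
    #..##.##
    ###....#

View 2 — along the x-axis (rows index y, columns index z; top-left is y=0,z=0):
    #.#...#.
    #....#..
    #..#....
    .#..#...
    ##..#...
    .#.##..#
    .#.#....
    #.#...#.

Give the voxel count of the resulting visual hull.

|visual hull| = 74

initial block: 8^3 = 512
carve view 1 (along z, XY-mask fill 28/64): 224 voxels remain
carve view 2 (along x, YZ-mask fill 21/64): 74 voxels remain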